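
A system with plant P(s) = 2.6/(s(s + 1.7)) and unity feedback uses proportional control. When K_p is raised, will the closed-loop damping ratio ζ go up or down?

ζ = 1.7/(2√(2.6K_p)); increasing K_p raises the denominator, so ζ falls.

decrease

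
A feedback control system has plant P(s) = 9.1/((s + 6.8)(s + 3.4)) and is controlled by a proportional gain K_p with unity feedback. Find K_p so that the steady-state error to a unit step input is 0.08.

The loop is type 0, so e_ss(step) = 1/(1 + K_pos) with K_pos = K_p·P(0).
P(0) = 0.3936. Require 1/(1 + K_p·0.3936) = 0.08, so 1 + 0.3936·K_p = 12.5.
K_p = (12.5 − 1)/0.3936 = 29.2.

K_p = 29.2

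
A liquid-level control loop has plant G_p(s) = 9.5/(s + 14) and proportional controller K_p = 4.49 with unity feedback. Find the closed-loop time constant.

Closed-loop transfer function: T(s) = K_p·G_p(s)/(1 + K_p·G_p(s)) = 42.66/(s + 14 + 42.66) = 42.66/(s + 56.66).
Time constant τ = 1/56.66 = 0.0177 s.

τ = 0.0177 s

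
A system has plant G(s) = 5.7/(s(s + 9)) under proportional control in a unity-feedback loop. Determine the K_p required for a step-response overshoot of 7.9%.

From %OS = 100·exp(−πζ/√(1−ζ²)) = 7.9%, ζ = −ln(0.079)/√(π²+ln²(0.079)) = 0.6285.
Characteristic equation s² + 9s + 5.7K_p = 0 gives ζ = 9/(2√(5.7K_p)).
Setting ζ = 0.6285: √(5.7K_p) = 9/(2·0.6285) = 7.16, so K_p = 51.27/5.7 = 8.99.

K_p = 8.99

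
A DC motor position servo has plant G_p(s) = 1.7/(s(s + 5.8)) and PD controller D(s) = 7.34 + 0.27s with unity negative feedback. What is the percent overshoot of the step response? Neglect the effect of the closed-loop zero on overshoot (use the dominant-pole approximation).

0.248%

Forward path: (7.34 + 0.27s)·1.7/(s(s+5.8)). The closed-loop characteristic equation is s² + (5.8 + 1.7·0.27)s + 1.7·7.34 = 0.
That is s² + 6.259s + 12.48 = 0, so ω_n = 3.532 rad/s and ζ = 6.259/(2·3.532) = 0.8859.
%OS = 100·exp(−πζ/√(1−ζ²)) = 0.248%.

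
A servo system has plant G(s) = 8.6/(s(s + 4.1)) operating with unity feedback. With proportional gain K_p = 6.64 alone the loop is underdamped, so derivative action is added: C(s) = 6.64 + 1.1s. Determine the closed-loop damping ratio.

ζ = 0.897

Forward path: (6.64 + 1.1s)·8.6/(s(s+4.1)). The closed-loop characteristic equation is s² + (4.1 + 8.6·1.1)s + 8.6·6.64 = 0.
That is s² + 13.56s + 57.1 = 0, so ω_n = 7.557 rad/s and ζ = 13.56/(2·7.557) = 0.8972.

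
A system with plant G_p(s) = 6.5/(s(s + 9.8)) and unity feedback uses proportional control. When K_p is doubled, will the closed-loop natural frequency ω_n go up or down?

increase

ω_n = √(6.5·K_p), which grows with K_p.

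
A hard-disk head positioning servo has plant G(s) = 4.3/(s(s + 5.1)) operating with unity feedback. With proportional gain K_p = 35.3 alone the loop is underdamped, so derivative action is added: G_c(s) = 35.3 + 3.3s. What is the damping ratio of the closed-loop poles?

Forward path: (35.3 + 3.3s)·4.3/(s(s+5.1)). The closed-loop characteristic equation is s² + (5.1 + 4.3·3.3)s + 4.3·35.3 = 0.
That is s² + 19.29s + 151.8 = 0, so ω_n = 12.32 rad/s and ζ = 19.29/(2·12.32) = 0.7829.

ζ = 0.783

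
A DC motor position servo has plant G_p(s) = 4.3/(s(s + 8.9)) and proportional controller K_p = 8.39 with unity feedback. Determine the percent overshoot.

3.13%

Closed-loop characteristic equation: s² + 8.9s + 36.08 = 0, so ω_n = 6.006 rad/s and ζ = 8.9/(2·6.006) = 0.7409.
%OS = 100·exp(−πζ/√(1−ζ²)) = 100·exp(−π·0.7409/√0.4511) = 3.13%.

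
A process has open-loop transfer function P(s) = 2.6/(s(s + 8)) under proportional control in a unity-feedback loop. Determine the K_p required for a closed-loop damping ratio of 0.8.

Closed-loop characteristic equation: s² + 8s + K_p·2.6 = 0.
So ω_n = √(2.6K_p) and 2ζω_n = 8, giving ζ = 8/(2√(2.6K_p)).
Setting ζ = 0.8: √(2.6K_p) = 8/(2·0.8) = 5, so K_p = 25/2.6 = 9.62.

K_p = 9.62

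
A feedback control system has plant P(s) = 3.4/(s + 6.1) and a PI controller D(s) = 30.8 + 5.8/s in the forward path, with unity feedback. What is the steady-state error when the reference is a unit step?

The open loop D(s)P(s) has a pole at the origin (type 1), so the static position error constant is infinite and e_ss = 1/(1+∞) = 0.

0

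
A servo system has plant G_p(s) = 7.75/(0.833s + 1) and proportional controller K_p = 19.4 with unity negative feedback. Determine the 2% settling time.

Closed loop: T(s) = K_p·G_p/(1+K_p·G_p) = 150.3/(0.833s + 1 + 150.3), with pole at s = −(1 + 150.3)/0.833 = −181.7.
τ = 1/181.7 = 0.005504 s, so 2% settling time ≈ 4τ = 0.022 s.

T_s ≈ 0.022 s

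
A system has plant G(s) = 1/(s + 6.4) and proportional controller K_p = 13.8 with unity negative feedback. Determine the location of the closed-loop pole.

s = -20.2

Closed-loop transfer function: T(s) = K_p·G(s)/(1 + K_p·G(s)) = 13.8/(s + 6.4 + 13.8) = 13.8/(s + 20.2).
The closed-loop pole is at s = −20.2.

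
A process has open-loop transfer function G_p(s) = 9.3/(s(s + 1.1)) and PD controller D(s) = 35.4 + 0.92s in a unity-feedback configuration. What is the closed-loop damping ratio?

Forward path: (35.4 + 0.92s)·9.3/(s(s+1.1)). The closed-loop characteristic equation is s² + (1.1 + 9.3·0.92)s + 9.3·35.4 = 0.
That is s² + 9.656s + 329.2 = 0, so ω_n = 18.14 rad/s and ζ = 9.656/(2·18.14) = 0.2661.

ζ = 0.266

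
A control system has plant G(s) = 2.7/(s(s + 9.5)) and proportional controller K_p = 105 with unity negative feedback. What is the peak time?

T_p = 0.194 s

Closed-loop characteristic equation: s² + 9.5s + 283.5 = 0, so ω_n = 16.84 rad/s and ζ = 9.5/(2·16.84) = 0.2821.
Damped frequency ω_d = ω_n√(1−ζ²) = 16.15 rad/s, so peak time T_p = π/ω_d = 0.194 s.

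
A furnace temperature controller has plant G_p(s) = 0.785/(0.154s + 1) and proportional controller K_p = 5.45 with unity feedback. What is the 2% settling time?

Closed loop: T(s) = K_p·G_p/(1+K_p·G_p) = 4.278/(0.154s + 1 + 4.278), with pole at s = −(1 + 4.278)/0.154 = −34.27.
τ = 1/34.27 = 0.02918 s, so 2% settling time ≈ 4τ = 0.117 s.

T_s ≈ 0.117 s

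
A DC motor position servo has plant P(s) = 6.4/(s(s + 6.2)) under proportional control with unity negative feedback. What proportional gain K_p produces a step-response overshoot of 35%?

From %OS = 100·exp(−πζ/√(1−ζ²)) = 35%, ζ = −ln(0.35)/√(π²+ln²(0.35)) = 0.3169.
Characteristic equation s² + 6.2s + 6.4K_p = 0 gives ζ = 6.2/(2√(6.4K_p)).
Setting ζ = 0.3169: √(6.4K_p) = 6.2/(2·0.3169) = 9.781, so K_p = 95.67/6.4 = 14.9.

K_p = 14.9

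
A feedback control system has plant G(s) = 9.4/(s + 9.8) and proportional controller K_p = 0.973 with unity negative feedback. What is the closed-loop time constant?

τ = 0.0528 s

Closed-loop transfer function: T(s) = K_p·G(s)/(1 + K_p·G(s)) = 9.146/(s + 9.8 + 9.146) = 9.146/(s + 18.95).
Time constant τ = 1/18.95 = 0.0528 s.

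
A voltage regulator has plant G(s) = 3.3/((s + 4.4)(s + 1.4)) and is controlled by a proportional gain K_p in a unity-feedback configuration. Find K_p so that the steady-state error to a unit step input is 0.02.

For a type-0 loop with proportional control, e_ss = 1/(1 + K_p·G(0)).
G(0) = 0.5357. Require 1/(1 + K_p·0.5357) = 0.02, so 1 + 0.5357·K_p = 50.
K_p = (50 − 1)/0.5357 = 91.5.

K_p = 91.5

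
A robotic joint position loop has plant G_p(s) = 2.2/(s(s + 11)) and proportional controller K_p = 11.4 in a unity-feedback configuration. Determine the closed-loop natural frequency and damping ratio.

ω_n = 5.01 rad/s, ζ = 1.1

The closed-loop denominator is s(s+11) + 11.4·2.2 = s² + 11s + 25.08.
So ω_n² = 25.08 ⇒ ω_n = 5.008 rad/s, and ζ = 11/(2ω_n) = 1.1.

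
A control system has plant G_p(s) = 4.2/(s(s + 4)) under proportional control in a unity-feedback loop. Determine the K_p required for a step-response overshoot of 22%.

K_p = 5.05

From %OS = 100·exp(−πζ/√(1−ζ²)) = 22%, ζ = −ln(0.22)/√(π²+ln²(0.22)) = 0.4342.
Characteristic equation s² + 4s + 4.2K_p = 0 gives ζ = 4/(2√(4.2K_p)).
Setting ζ = 0.4342: √(4.2K_p) = 4/(2·0.4342) = 4.607, so K_p = 21.22/4.2 = 5.05.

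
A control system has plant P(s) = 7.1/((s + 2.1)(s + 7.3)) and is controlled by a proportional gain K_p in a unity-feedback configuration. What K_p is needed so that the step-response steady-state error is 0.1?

K_p = 19.4

The loop is type 0, so e_ss(step) = 1/(1 + K_pos) with K_pos = K_p·P(0).
P(0) = 0.4631. Require 1/(1 + K_p·0.4631) = 0.1, so 1 + 0.4631·K_p = 10.
K_p = (10 − 1)/0.4631 = 19.4.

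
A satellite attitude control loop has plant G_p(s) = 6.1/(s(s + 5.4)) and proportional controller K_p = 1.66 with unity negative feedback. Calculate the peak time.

T_p = 1.87 s

From 1 + K_pG_p(s) = 0: s² + 5.4s + 10.13 = 0 ⇒ ω_n = 3.182, ζ = 0.8485.
Damped frequency ω_d = ω_n√(1−ζ²) = 1.684 rad/s, so peak time T_p = π/ω_d = 1.87 s.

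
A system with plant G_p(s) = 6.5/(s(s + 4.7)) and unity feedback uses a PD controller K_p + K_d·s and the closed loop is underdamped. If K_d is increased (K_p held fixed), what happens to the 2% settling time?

decrease

Characteristic equation s² + (4.7 + 6.5K_d)s + 6.5K_p = 0: raising K_d increases ζω_n = (4.7+6.5K_d)/2 while the loop stays underdamped, so T_s ≈ 4/(ζω_n) decreases.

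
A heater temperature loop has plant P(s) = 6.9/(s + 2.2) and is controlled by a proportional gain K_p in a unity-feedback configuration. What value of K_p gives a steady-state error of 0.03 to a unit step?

K_p = 10.3

The loop is type 0, so e_ss(step) = 1/(1 + K_pos) with K_pos = K_p·P(0).
P(0) = 3.136. Require 1/(1 + K_p·3.136) = 0.03, so 1 + 3.136·K_p = 33.33.
K_p = (33.33 − 1)/3.136 = 10.3.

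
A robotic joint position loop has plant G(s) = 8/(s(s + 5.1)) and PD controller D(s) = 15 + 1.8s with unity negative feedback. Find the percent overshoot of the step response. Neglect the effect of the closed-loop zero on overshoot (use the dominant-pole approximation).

0.217%

Forward path: (15 + 1.8s)·8/(s(s+5.1)). The closed-loop characteristic equation is s² + (5.1 + 8·1.8)s + 8·15 = 0.
That is s² + 19.5s + 120 = 0, so ω_n = 10.95 rad/s and ζ = 19.5/(2·10.95) = 0.89.
%OS = 100·exp(−πζ/√(1−ζ²)) = 0.217%.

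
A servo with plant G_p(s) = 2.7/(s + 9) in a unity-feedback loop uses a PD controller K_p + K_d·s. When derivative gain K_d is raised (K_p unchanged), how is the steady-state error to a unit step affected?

At s = 0 the derivative term contributes nothing: C(0) = K_p regardless of K_d, so K_pos = K_p·G_p(0) and e_ss are unchanged.

unchanged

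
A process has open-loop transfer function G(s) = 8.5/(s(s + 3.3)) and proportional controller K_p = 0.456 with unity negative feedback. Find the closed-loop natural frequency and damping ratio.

With unity feedback the closed-loop characteristic equation is s² + 3.3s + 0.456·8.5 = s² + 3.3s + 3.876 = 0.
So ω_n² = 3.876 ⇒ ω_n = 1.969 rad/s, and ζ = 3.3/(2ω_n) = 0.838.

ω_n = 1.97 rad/s, ζ = 0.838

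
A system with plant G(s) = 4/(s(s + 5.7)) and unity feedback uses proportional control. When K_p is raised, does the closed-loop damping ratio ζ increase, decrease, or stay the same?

ζ = 5.7/(2√(4K_p)); increasing K_p raises the denominator, so ζ falls.

decrease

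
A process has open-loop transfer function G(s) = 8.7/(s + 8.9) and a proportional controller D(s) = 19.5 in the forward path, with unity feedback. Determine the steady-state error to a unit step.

0.0498

The loop is type 0. Static position error constant K_pos = D(0)·G(0) = 19.5·0.9775 = 19.06.
Steady-state error to a unit step: e_ss = 1/(1+K_pos) = 1/20.06 = 0.0498.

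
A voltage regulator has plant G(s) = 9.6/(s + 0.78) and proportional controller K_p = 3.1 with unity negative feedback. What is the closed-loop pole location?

s = -30.54

Closed-loop transfer function: T(s) = K_p·G(s)/(1 + K_p·G(s)) = 29.76/(s + 0.78 + 29.76) = 29.76/(s + 30.54).
The closed-loop pole is at s = −30.54.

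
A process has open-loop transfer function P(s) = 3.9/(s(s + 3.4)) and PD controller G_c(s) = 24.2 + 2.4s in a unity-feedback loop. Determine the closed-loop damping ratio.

Forward path: (24.2 + 2.4s)·3.9/(s(s+3.4)). The closed-loop characteristic equation is s² + (3.4 + 3.9·2.4)s + 3.9·24.2 = 0.
That is s² + 12.76s + 94.38 = 0, so ω_n = 9.715 rad/s and ζ = 12.76/(2·9.715) = 0.6567.

ζ = 0.657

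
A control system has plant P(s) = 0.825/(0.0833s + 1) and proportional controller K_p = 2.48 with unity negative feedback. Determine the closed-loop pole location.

Closed loop: T(s) = K_p·P/(1+K_p·P) = 2.046/(0.0833s + 1 + 2.046), with pole at s = −(1 + 2.046)/0.0833 = −36.57.

s = -36.57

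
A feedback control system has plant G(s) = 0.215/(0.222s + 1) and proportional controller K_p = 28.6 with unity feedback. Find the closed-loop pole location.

s = -32.2

Closed loop: T(s) = K_p·G/(1+K_p·G) = 6.149/(0.222s + 1 + 6.149), with pole at s = −(1 + 6.149)/0.222 = −32.2.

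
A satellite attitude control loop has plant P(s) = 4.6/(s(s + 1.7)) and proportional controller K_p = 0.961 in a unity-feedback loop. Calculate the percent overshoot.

The closed-loop denominator s² + 1.7s + 4.421 gives ω_n = √4.421 = 2.103 and ζ = 1.7/(2ω_n) = 0.4043.
%OS = 100·exp(−πζ/√(1−ζ²)) = 100·exp(−π·0.4043/√0.8366) = 24.9%.

24.9%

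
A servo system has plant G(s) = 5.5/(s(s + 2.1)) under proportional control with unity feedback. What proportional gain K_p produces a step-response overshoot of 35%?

K_p = 2

From %OS = 100·exp(−πζ/√(1−ζ²)) = 35%, ζ = −ln(0.35)/√(π²+ln²(0.35)) = 0.3169.
Characteristic equation s² + 2.1s + 5.5K_p = 0 gives ζ = 2.1/(2√(5.5K_p)).
Setting ζ = 0.3169: √(5.5K_p) = 2.1/(2·0.3169) = 3.313, so K_p = 10.98/5.5 = 2.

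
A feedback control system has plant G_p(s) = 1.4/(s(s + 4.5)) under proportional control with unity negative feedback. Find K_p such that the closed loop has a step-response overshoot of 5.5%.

From %OS = 100·exp(−πζ/√(1−ζ²)) = 5.5%, ζ = −ln(0.055)/√(π²+ln²(0.055)) = 0.6783.
Characteristic equation s² + 4.5s + 1.4K_p = 0 gives ζ = 4.5/(2√(1.4K_p)).
Setting ζ = 0.6783: √(1.4K_p) = 4.5/(2·0.6783) = 3.317, so K_p = 11/1.4 = 7.86.

K_p = 7.86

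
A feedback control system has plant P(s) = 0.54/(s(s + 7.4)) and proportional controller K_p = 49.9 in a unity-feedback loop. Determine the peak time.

Closed-loop characteristic equation: s² + 7.4s + 26.95 = 0, so ω_n = 5.191 rad/s and ζ = 7.4/(2·5.191) = 0.7128.
Damped frequency ω_d = ω_n√(1−ζ²) = 3.641 rad/s, so peak time T_p = π/ω_d = 0.863 s.

T_p = 0.863 s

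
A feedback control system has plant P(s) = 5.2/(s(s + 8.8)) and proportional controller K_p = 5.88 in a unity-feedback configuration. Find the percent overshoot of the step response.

From 1 + K_pP(s) = 0: s² + 8.8s + 30.58 = 0 ⇒ ω_n = 5.53, ζ = 0.7957.
%OS = 100·exp(−πζ/√(1−ζ²)) = 100·exp(−π·0.7957/√0.3668) = 1.61%.

1.61%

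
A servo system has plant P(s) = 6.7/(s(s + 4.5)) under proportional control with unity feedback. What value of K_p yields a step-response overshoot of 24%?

K_p = 4.42

From %OS = 100·exp(−πζ/√(1−ζ²)) = 24%, ζ = −ln(0.24)/√(π²+ln²(0.24)) = 0.4136.
Characteristic equation s² + 4.5s + 6.7K_p = 0 gives ζ = 4.5/(2√(6.7K_p)).
Setting ζ = 0.4136: √(6.7K_p) = 4.5/(2·0.4136) = 5.44, so K_p = 29.6/6.7 = 4.42.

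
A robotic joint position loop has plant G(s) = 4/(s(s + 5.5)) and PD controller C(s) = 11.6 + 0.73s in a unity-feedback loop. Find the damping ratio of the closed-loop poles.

Forward path: (11.6 + 0.73s)·4/(s(s+5.5)). The closed-loop characteristic equation is s² + (5.5 + 4·0.73)s + 4·11.6 = 0.
That is s² + 8.42s + 46.4 = 0, so ω_n = 6.812 rad/s and ζ = 8.42/(2·6.812) = 0.618.

ζ = 0.618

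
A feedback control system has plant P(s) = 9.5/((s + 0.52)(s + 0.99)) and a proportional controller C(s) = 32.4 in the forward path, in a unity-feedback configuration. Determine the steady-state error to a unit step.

The loop is type 0. Static position error constant K_pos = C(0)·P(0) = 32.4·18.45 = 597.9.
Steady-state error to a unit step: e_ss = 1/(1+K_pos) = 1/598.9 = 0.00167.

0.00167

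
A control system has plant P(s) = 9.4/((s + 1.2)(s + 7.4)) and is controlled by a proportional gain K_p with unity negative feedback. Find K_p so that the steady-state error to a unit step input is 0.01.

K_p = 93.5

For a type-0 loop with proportional control, e_ss = 1/(1 + K_p·P(0)).
P(0) = 1.059. Require 1/(1 + K_p·1.059) = 0.01, so 1 + 1.059·K_p = 100.
K_p = (100 − 1)/1.059 = 93.5.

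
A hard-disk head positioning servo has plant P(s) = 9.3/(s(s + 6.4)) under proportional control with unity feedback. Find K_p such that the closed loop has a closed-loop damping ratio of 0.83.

K_p = 1.6

Closed-loop characteristic equation: s² + 6.4s + K_p·9.3 = 0.
So ω_n = √(9.3K_p) and 2ζω_n = 6.4, giving ζ = 6.4/(2√(9.3K_p)).
Setting ζ = 0.83: √(9.3K_p) = 6.4/(2·0.83) = 3.855, so K_p = 14.86/9.3 = 1.6.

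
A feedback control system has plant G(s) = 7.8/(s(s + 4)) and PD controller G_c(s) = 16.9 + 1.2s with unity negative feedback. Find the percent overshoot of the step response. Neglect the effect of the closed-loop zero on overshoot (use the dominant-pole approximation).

Forward path: (16.9 + 1.2s)·7.8/(s(s+4)). The closed-loop characteristic equation is s² + (4 + 7.8·1.2)s + 7.8·16.9 = 0.
That is s² + 13.36s + 131.8 = 0, so ω_n = 11.48 rad/s and ζ = 13.36/(2·11.48) = 0.5818.
%OS = 100·exp(−πζ/√(1−ζ²)) = 10.6%.

10.6%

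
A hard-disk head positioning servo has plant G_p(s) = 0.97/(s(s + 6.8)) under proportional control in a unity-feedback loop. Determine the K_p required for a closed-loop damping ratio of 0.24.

Closed-loop characteristic equation: s² + 6.8s + K_p·0.97 = 0.
So ω_n = √(0.97K_p) and 2ζω_n = 6.8, giving ζ = 6.8/(2√(0.97K_p)).
Setting ζ = 0.24: √(0.97K_p) = 6.8/(2·0.24) = 14.17, so K_p = 200.7/0.97 = 207.

K_p = 207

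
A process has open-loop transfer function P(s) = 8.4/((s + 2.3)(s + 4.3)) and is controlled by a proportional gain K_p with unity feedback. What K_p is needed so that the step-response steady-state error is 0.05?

K_p = 22.4

For a type-0 loop with proportional control, e_ss = 1/(1 + K_p·P(0)).
P(0) = 0.8493. Require 1/(1 + K_p·0.8493) = 0.05, so 1 + 0.8493·K_p = 20.
K_p = (20 − 1)/0.8493 = 22.4.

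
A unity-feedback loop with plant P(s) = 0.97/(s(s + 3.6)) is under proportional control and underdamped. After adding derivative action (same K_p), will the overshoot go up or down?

decrease

The derivative term adds K·K_d to the s-coefficient of the characteristic equation, raising 2ζω_n while ω_n is unchanged; ζ increases, so overshoot decreases.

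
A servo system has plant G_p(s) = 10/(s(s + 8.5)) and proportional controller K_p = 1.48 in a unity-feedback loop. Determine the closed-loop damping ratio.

With unity feedback the closed-loop characteristic equation is s² + 8.5s + 1.48·10 = s² + 8.5s + 14.8 = 0.
Matching s² + 2ζω_n s + ω_n²: ω_n = √14.8 = 3.847 rad/s and 2ζω_n = 8.5, so ζ = 8.5/(2·3.847) = 1.1.

ζ = 1.1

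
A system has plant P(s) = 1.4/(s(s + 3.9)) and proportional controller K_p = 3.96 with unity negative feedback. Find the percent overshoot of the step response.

Closed-loop characteristic equation: s² + 3.9s + 5.544 = 0, so ω_n = 2.355 rad/s and ζ = 3.9/(2·2.355) = 0.8282.
%OS = 100·exp(−πζ/√(1−ζ²)) = 100·exp(−π·0.8282/√0.3141) = 0.964%.

0.964%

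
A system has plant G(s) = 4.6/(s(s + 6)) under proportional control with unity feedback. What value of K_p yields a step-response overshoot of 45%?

K_p = 32.2

From %OS = 100·exp(−πζ/√(1−ζ²)) = 45%, ζ = −ln(0.45)/√(π²+ln²(0.45)) = 0.2463.
Characteristic equation s² + 6s + 4.6K_p = 0 gives ζ = 6/(2√(4.6K_p)).
Setting ζ = 0.2463: √(4.6K_p) = 6/(2·0.2463) = 12.18, so K_p = 148.3/4.6 = 32.2.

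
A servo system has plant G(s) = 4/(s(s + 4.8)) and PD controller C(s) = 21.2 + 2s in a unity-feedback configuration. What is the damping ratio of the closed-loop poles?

ζ = 0.695

Forward path: (21.2 + 2s)·4/(s(s+4.8)). The closed-loop characteristic equation is s² + (4.8 + 4·2)s + 4·21.2 = 0.
That is s² + 12.8s + 84.8 = 0, so ω_n = 9.209 rad/s and ζ = 12.8/(2·9.209) = 0.695.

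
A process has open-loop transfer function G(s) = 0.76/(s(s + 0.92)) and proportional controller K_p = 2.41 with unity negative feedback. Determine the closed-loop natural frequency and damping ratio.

ω_n = 1.35 rad/s, ζ = 0.34

With unity feedback the closed-loop characteristic equation is s² + 0.92s + 2.41·0.76 = s² + 0.92s + 1.832 = 0.
So ω_n² = 1.832 ⇒ ω_n = 1.353 rad/s, and ζ = 0.92/(2ω_n) = 0.34.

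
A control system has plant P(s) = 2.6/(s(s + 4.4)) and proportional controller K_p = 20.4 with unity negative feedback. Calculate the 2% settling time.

Closed-loop characteristic equation: s² + 4.4s + 53.04 = 0, so ω_n = 7.283 rad/s and ζ = 4.4/(2·7.283) = 0.3021.
2% settling time T_s ≈ 4/(ζω_n) = 4/2.2 = 1.82 s.

T_s ≈ 1.82 s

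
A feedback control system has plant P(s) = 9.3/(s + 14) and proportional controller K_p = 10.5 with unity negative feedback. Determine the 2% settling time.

Closed-loop transfer function: T(s) = K_p·P(s)/(1 + K_p·P(s)) = 97.65/(s + 14 + 97.65) = 97.65/(s + 111.7).
Time constant τ = 1/111.7 = 0.008957 s, so the 2% settling time is about 4τ = 0.0358 s.

T_s ≈ 0.0358 s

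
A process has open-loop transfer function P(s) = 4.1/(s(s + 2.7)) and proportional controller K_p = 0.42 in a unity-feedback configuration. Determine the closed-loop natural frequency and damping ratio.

ω_n = 1.31 rad/s, ζ = 1.03

The closed-loop denominator is s(s+2.7) + 0.42·4.1 = s² + 2.7s + 1.722.
Matching s² + 2ζω_n s + ω_n²: ω_n = √1.722 = 1.312 rad/s and 2ζω_n = 2.7, so ζ = 2.7/(2·1.312) = 1.03.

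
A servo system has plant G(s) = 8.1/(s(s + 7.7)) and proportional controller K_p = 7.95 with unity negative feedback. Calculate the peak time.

T_p = 0.446 s

Closed-loop characteristic equation: s² + 7.7s + 64.39 = 0, so ω_n = 8.025 rad/s and ζ = 7.7/(2·8.025) = 0.4798.
Damped frequency ω_d = ω_n√(1−ζ²) = 7.041 rad/s, so peak time T_p = π/ω_d = 0.446 s.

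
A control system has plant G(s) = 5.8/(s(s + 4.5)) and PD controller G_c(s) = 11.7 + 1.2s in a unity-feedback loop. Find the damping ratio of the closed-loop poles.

ζ = 0.696

Forward path: (11.7 + 1.2s)·5.8/(s(s+4.5)). The closed-loop characteristic equation is s² + (4.5 + 5.8·1.2)s + 5.8·11.7 = 0.
That is s² + 11.46s + 67.86 = 0, so ω_n = 8.238 rad/s and ζ = 11.46/(2·8.238) = 0.6956.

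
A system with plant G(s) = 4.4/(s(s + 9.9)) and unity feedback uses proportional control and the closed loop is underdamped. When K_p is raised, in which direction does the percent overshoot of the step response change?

increase

Characteristic equation s² + 9.9s + K_p·4.4 = 0: raising K_p raises ω_n while 2ζω_n = 9.9 is fixed, so ζ falls and overshoot grows.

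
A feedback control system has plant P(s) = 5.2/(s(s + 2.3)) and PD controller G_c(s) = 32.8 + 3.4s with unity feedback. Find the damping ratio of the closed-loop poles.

Forward path: (32.8 + 3.4s)·5.2/(s(s+2.3)). The closed-loop characteristic equation is s² + (2.3 + 5.2·3.4)s + 5.2·32.8 = 0.
That is s² + 19.98s + 170.6 = 0, so ω_n = 13.06 rad/s and ζ = 19.98/(2·13.06) = 0.7649.

ζ = 0.765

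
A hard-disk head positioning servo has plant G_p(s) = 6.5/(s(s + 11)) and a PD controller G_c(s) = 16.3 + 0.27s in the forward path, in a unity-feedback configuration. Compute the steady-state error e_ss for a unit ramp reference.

The loop has one pole at the origin (type 1). Velocity error constant K_v = lim_{s→0} s·G_c(s)G_p(s) = 16.3·6.5/11 = 9.632.
Steady-state error to a unit ramp: e_ss = 1/K_v = 0.104.

0.104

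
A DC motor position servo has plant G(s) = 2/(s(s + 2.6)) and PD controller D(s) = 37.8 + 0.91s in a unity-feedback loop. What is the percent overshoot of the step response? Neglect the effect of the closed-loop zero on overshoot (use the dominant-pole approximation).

43.8%

Forward path: (37.8 + 0.91s)·2/(s(s+2.6)). The closed-loop characteristic equation is s² + (2.6 + 2·0.91)s + 2·37.8 = 0.
That is s² + 4.42s + 75.6 = 0, so ω_n = 8.695 rad/s and ζ = 4.42/(2·8.695) = 0.2542.
%OS = 100·exp(−πζ/√(1−ζ²)) = 43.8%.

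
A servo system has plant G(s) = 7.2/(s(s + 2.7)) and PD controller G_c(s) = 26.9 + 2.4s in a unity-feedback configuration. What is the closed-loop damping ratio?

ζ = 0.718

Forward path: (26.9 + 2.4s)·7.2/(s(s+2.7)). The closed-loop characteristic equation is s² + (2.7 + 7.2·2.4)s + 7.2·26.9 = 0.
That is s² + 19.98s + 193.7 = 0, so ω_n = 13.92 rad/s and ζ = 19.98/(2·13.92) = 0.7178.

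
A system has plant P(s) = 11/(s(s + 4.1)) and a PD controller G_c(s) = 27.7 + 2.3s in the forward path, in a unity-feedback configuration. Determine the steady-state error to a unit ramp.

The loop has one pole at the origin (type 1). Velocity error constant K_v = lim_{s→0} s·G_c(s)P(s) = 27.7·11/4.1 = 74.32.
Steady-state error to a unit ramp: e_ss = 1/K_v = 0.0135.

0.0135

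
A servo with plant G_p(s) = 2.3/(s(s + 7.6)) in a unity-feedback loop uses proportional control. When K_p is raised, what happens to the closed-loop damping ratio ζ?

ζ = 7.6/(2√(2.3K_p)); increasing K_p raises the denominator, so ζ falls.

decrease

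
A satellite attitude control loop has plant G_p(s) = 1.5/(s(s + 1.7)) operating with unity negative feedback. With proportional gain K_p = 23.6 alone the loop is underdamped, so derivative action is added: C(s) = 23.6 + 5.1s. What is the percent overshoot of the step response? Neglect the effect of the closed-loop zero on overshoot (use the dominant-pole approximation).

Forward path: (23.6 + 5.1s)·1.5/(s(s+1.7)). The closed-loop characteristic equation is s² + (1.7 + 1.5·5.1)s + 1.5·23.6 = 0.
That is s² + 9.35s + 35.4 = 0, so ω_n = 5.95 rad/s and ζ = 9.35/(2·5.95) = 0.7857.
%OS = 100·exp(−πζ/√(1−ζ²)) = 1.85%.

1.85%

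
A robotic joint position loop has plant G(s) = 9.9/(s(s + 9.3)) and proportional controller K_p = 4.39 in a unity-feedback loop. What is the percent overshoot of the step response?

4.39%

From 1 + K_pG(s) = 0: s² + 9.3s + 43.46 = 0 ⇒ ω_n = 6.592, ζ = 0.7053.
%OS = 100·exp(−πζ/√(1−ζ²)) = 100·exp(−π·0.7053/√0.5025) = 4.39%.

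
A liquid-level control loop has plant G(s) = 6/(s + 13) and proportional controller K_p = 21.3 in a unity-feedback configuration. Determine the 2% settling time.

T_s ≈ 0.0284 s

Closed-loop transfer function: T(s) = K_p·G(s)/(1 + K_p·G(s)) = 127.8/(s + 13 + 127.8) = 127.8/(s + 140.8).
Time constant τ = 1/140.8 = 0.007102 s, so the 2% settling time is about 4τ = 0.0284 s.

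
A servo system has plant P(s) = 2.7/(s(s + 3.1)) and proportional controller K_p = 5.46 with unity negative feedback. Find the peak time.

The closed-loop denominator s² + 3.1s + 14.74 gives ω_n = √14.74 = 3.84 and ζ = 3.1/(2ω_n) = 0.4037.
Damped frequency ω_d = ω_n√(1−ζ²) = 3.513 rad/s, so peak time T_p = π/ω_d = 0.894 s.

T_p = 0.894 s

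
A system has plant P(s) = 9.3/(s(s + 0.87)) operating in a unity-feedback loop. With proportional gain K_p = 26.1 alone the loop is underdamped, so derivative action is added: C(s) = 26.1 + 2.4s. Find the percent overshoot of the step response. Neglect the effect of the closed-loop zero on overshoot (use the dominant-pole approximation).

3.02%

Forward path: (26.1 + 2.4s)·9.3/(s(s+0.87)). The closed-loop characteristic equation is s² + (0.87 + 9.3·2.4)s + 9.3·26.1 = 0.
That is s² + 23.19s + 242.7 = 0, so ω_n = 15.58 rad/s and ζ = 23.19/(2·15.58) = 0.7442.
%OS = 100·exp(−πζ/√(1−ζ²)) = 3.02%.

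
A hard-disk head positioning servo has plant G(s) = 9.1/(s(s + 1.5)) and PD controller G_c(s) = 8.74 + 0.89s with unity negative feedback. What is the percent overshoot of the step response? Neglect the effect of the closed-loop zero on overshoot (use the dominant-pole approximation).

Forward path: (8.74 + 0.89s)·9.1/(s(s+1.5)). The closed-loop characteristic equation is s² + (1.5 + 9.1·0.89)s + 9.1·8.74 = 0.
That is s² + 9.599s + 79.53 = 0, so ω_n = 8.918 rad/s and ζ = 9.599/(2·8.918) = 0.5382.
%OS = 100·exp(−πζ/√(1−ζ²)) = 13.5%.

13.5%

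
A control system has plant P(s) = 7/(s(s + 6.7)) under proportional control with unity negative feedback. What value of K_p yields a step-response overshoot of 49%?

From %OS = 100·exp(−πζ/√(1−ζ²)) = 49%, ζ = −ln(0.49)/√(π²+ln²(0.49)) = 0.2214.
Characteristic equation s² + 6.7s + 7K_p = 0 gives ζ = 6.7/(2√(7K_p)).
Setting ζ = 0.2214: √(7K_p) = 6.7/(2·0.2214) = 15.13, so K_p = 228.9/7 = 32.7.

K_p = 32.7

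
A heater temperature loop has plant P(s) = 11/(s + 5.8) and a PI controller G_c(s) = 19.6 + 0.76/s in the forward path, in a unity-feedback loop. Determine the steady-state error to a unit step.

0

The open loop G_c(s)P(s) has a pole at the origin (type 1), so the static position error constant is infinite and e_ss = 1/(1+∞) = 0.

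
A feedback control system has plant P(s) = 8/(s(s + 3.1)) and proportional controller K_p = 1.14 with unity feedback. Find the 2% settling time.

T_s ≈ 2.58 s

The closed-loop denominator s² + 3.1s + 9.12 gives ω_n = √9.12 = 3.02 and ζ = 3.1/(2ω_n) = 0.5133.
2% settling time T_s ≈ 4/(ζω_n) = 4/1.55 = 2.58 s.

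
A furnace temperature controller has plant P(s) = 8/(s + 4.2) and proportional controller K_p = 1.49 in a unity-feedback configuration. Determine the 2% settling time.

Closed-loop transfer function: T(s) = K_p·P(s)/(1 + K_p·P(s)) = 11.92/(s + 4.2 + 11.92) = 11.92/(s + 16.12).
Time constant τ = 1/16.12 = 0.06203 s, so the 2% settling time is about 4τ = 0.248 s.

T_s ≈ 0.248 s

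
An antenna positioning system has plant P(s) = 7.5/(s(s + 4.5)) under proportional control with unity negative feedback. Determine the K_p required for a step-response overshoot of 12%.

K_p = 2.16

From %OS = 100·exp(−πζ/√(1−ζ²)) = 12%, ζ = −ln(0.12)/√(π²+ln²(0.12)) = 0.5594.
Characteristic equation s² + 4.5s + 7.5K_p = 0 gives ζ = 4.5/(2√(7.5K_p)).
Setting ζ = 0.5594: √(7.5K_p) = 4.5/(2·0.5594) = 4.022, so K_p = 16.18/7.5 = 2.16.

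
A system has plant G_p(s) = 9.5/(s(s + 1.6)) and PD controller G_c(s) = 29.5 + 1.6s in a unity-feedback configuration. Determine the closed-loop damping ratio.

ζ = 0.502

Forward path: (29.5 + 1.6s)·9.5/(s(s+1.6)). The closed-loop characteristic equation is s² + (1.6 + 9.5·1.6)s + 9.5·29.5 = 0.
That is s² + 16.8s + 280.2 = 0, so ω_n = 16.74 rad/s and ζ = 16.8/(2·16.74) = 0.5018.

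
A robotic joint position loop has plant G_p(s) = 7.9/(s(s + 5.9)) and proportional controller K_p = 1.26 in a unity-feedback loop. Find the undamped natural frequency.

1 + K_p·G_p(s) = 0 gives s² + 5.9s + 9.954 = 0.
So ω_n² = 9.954 ⇒ ω_n = 3.155 rad/s, and ζ = 5.9/(2ω_n) = 0.935.

ω_n = 3.15 rad/s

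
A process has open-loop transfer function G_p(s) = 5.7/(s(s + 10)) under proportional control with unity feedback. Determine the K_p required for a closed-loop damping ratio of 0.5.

K_p = 17.5

Closed-loop characteristic equation: s² + 10s + K_p·5.7 = 0.
So ω_n = √(5.7K_p) and 2ζω_n = 10, giving ζ = 10/(2√(5.7K_p)).
Setting ζ = 0.5: √(5.7K_p) = 10/(2·0.5) = 10, so K_p = 100/5.7 = 17.5.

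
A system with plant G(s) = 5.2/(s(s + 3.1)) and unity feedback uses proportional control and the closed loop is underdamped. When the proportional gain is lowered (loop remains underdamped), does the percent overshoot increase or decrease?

decrease

ζ = 3.1/(2√(5.2K_p)) rises as K_p falls; higher damping means less overshoot.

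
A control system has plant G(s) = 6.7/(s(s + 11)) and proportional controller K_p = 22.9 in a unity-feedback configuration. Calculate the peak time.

T_p = 0.283 s

Closed-loop characteristic equation: s² + 11s + 153.4 = 0, so ω_n = 12.39 rad/s and ζ = 11/(2·12.39) = 0.444.
Damped frequency ω_d = ω_n√(1−ζ²) = 11.1 rad/s, so peak time T_p = π/ω_d = 0.283 s.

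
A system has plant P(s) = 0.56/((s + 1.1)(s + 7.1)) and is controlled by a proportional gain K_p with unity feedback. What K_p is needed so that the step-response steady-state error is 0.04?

K_p = 335

For a type-0 loop with proportional control, e_ss = 1/(1 + K_p·P(0)).
P(0) = 0.0717. Require 1/(1 + K_p·0.0717) = 0.04, so 1 + 0.0717·K_p = 25.
K_p = (25 − 1)/0.0717 = 335.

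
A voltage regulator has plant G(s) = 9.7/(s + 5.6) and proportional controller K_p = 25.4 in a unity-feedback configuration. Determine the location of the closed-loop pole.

Closed-loop transfer function: T(s) = K_p·G(s)/(1 + K_p·G(s)) = 246.4/(s + 5.6 + 246.4) = 246.4/(s + 252).
The closed-loop pole is at s = −252.

s = -252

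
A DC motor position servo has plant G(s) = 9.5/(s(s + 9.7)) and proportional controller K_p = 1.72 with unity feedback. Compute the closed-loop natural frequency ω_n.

With unity feedback the closed-loop characteristic equation is s² + 9.7s + 1.72·9.5 = s² + 9.7s + 16.34 = 0.
Matching s² + 2ζω_n s + ω_n²: ω_n = √16.34 = 4.042 rad/s and 2ζω_n = 9.7, so ζ = 9.7/(2·4.042) = 1.2.

ω_n = 4.04 rad/s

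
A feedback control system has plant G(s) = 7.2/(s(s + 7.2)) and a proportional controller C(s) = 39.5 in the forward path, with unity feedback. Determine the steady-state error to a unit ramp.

The loop has one pole at the origin (type 1). Velocity error constant K_v = lim_{s→0} s·C(s)G(s) = 39.5·7.2/7.2 = 39.5.
Steady-state error to a unit ramp: e_ss = 1/K_v = 0.0253.

0.0253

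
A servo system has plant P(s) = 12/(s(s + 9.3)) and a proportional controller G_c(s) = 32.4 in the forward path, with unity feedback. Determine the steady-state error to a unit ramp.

0.0239

The loop has one pole at the origin (type 1). Velocity error constant K_v = lim_{s→0} s·G_c(s)P(s) = 32.4·12/9.3 = 41.81.
Steady-state error to a unit ramp: e_ss = 1/K_v = 0.0239.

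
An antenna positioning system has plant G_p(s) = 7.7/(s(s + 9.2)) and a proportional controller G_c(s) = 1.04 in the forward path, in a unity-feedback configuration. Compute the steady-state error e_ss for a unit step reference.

0

The open loop G_c(s)G_p(s) has a pole at the origin (type 1), so the static position error constant is infinite and e_ss = 1/(1+∞) = 0.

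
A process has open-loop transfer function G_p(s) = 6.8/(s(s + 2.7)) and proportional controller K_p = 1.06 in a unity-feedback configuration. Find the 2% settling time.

T_s ≈ 2.96 s

Closed-loop characteristic equation: s² + 2.7s + 7.208 = 0, so ω_n = 2.685 rad/s and ζ = 2.7/(2·2.685) = 0.5028.
2% settling time T_s ≈ 4/(ζω_n) = 4/1.35 = 2.96 s.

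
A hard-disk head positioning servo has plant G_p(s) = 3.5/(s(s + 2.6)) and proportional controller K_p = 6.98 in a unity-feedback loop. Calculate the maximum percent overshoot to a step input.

42.5%

Closed-loop characteristic equation: s² + 2.6s + 24.43 = 0, so ω_n = 4.943 rad/s and ζ = 2.6/(2·4.943) = 0.263.
%OS = 100·exp(−πζ/√(1−ζ²)) = 100·exp(−π·0.263/√0.9308) = 42.5%.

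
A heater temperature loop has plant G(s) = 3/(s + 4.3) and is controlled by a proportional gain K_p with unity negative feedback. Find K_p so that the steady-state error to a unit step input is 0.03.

K_p = 46.3

For a type-0 loop with proportional control, e_ss = 1/(1 + K_p·G(0)).
G(0) = 0.6977. Require 1/(1 + K_p·0.6977) = 0.03, so 1 + 0.6977·K_p = 33.33.
K_p = (33.33 − 1)/0.6977 = 46.3.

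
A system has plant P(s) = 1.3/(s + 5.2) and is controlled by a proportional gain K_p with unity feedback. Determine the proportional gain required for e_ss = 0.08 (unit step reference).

The loop is type 0, so e_ss(step) = 1/(1 + K_pos) with K_pos = K_p·P(0).
P(0) = 0.25. Require 1/(1 + K_p·0.25) = 0.08, so 1 + 0.25·K_p = 12.5.
K_p = (12.5 − 1)/0.25 = 46.

K_p = 46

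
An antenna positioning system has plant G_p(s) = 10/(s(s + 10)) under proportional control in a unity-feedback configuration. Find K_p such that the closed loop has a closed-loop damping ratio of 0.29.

K_p = 29.7

Closed-loop characteristic equation: s² + 10s + K_p·10 = 0.
So ω_n = √(10K_p) and 2ζω_n = 10, giving ζ = 10/(2√(10K_p)).
Setting ζ = 0.29: √(10K_p) = 10/(2·0.29) = 17.24, so K_p = 297.3/10 = 29.7.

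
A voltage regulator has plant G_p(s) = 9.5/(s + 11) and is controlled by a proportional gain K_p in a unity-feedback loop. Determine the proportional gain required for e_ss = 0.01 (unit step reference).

K_p = 115

The loop is type 0, so e_ss(step) = 1/(1 + K_pos) with K_pos = K_p·G_p(0).
G_p(0) = 0.8636. Require 1/(1 + K_p·0.8636) = 0.01, so 1 + 0.8636·K_p = 100.
K_p = (100 − 1)/0.8636 = 115.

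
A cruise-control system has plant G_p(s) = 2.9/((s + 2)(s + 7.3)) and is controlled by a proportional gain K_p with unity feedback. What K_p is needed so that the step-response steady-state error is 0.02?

K_p = 247

The loop is type 0, so e_ss(step) = 1/(1 + K_pos) with K_pos = K_p·G_p(0).
G_p(0) = 0.1986. Require 1/(1 + K_p·0.1986) = 0.02, so 1 + 0.1986·K_p = 50.
K_p = (50 − 1)/0.1986 = 247.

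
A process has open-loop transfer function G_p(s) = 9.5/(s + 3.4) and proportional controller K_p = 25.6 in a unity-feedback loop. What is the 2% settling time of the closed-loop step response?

T_s ≈ 0.0162 s

Closed-loop transfer function: T(s) = K_p·G_p(s)/(1 + K_p·G_p(s)) = 243.2/(s + 3.4 + 243.2) = 243.2/(s + 246.6).
Time constant τ = 1/246.6 = 0.004055 s, so the 2% settling time is about 4τ = 0.0162 s.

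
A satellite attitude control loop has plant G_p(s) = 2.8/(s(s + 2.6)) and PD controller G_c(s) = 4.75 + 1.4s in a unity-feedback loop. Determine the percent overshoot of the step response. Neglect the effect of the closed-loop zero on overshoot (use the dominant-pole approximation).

Forward path: (4.75 + 1.4s)·2.8/(s(s+2.6)). The closed-loop characteristic equation is s² + (2.6 + 2.8·1.4)s + 2.8·4.75 = 0.
That is s² + 6.52s + 13.3 = 0, so ω_n = 3.647 rad/s and ζ = 6.52/(2·3.647) = 0.8939.
%OS = 100·exp(−πζ/√(1−ζ²)) = 0.19%.

0.19%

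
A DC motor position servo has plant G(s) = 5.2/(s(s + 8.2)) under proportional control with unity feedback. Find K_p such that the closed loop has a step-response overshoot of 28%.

K_p = 22.9

From %OS = 100·exp(−πζ/√(1−ζ²)) = 28%, ζ = −ln(0.28)/√(π²+ln²(0.28)) = 0.3755.
Characteristic equation s² + 8.2s + 5.2K_p = 0 gives ζ = 8.2/(2√(5.2K_p)).
Setting ζ = 0.3755: √(5.2K_p) = 8.2/(2·0.3755) = 10.92, so K_p = 119.2/5.2 = 22.9.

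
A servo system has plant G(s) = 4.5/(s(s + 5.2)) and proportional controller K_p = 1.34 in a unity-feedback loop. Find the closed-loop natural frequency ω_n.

ω_n = 2.46 rad/s

1 + K_p·G(s) = 0 gives s² + 5.2s + 6.03 = 0.
So ω_n² = 6.03 ⇒ ω_n = 2.456 rad/s, and ζ = 5.2/(2ω_n) = 1.06.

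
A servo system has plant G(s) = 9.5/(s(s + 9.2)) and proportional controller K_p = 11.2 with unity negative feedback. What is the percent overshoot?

The closed-loop denominator s² + 9.2s + 106.4 gives ω_n = √106.4 = 10.32 and ζ = 9.2/(2ω_n) = 0.446.
%OS = 100·exp(−πζ/√(1−ζ²)) = 100·exp(−π·0.446/√0.8011) = 20.9%.

20.9%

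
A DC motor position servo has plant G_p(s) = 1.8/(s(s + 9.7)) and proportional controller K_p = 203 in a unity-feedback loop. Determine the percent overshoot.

43.9%

From 1 + K_pG_p(s) = 0: s² + 9.7s + 365.4 = 0 ⇒ ω_n = 19.12, ζ = 0.2537.
%OS = 100·exp(−πζ/√(1−ζ²)) = 100·exp(−π·0.2537/√0.9356) = 43.9%.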